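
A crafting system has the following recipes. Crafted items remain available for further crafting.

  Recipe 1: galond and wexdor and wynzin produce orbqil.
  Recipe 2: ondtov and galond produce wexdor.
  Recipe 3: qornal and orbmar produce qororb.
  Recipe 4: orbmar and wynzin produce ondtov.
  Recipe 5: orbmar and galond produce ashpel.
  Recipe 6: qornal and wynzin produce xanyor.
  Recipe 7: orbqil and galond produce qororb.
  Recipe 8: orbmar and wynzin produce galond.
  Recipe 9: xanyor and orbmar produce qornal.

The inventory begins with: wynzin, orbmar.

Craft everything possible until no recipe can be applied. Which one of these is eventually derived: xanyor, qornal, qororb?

qororb

orbmar and wynzin → ondtov (Recipe 4).
Using Recipe 8, orbmar and wynzin make galond.
ondtov and galond → wexdor (Recipe 2).
Using Recipe 1, galond, wexdor, and wynzin make orbqil.
orbqil and galond → qororb (Recipe 7).
xanyor would need qornal and wynzin (Recipe 6), but qornal is never obtained. qornal would need xanyor and orbmar (Recipe 9), but xanyor is never obtained.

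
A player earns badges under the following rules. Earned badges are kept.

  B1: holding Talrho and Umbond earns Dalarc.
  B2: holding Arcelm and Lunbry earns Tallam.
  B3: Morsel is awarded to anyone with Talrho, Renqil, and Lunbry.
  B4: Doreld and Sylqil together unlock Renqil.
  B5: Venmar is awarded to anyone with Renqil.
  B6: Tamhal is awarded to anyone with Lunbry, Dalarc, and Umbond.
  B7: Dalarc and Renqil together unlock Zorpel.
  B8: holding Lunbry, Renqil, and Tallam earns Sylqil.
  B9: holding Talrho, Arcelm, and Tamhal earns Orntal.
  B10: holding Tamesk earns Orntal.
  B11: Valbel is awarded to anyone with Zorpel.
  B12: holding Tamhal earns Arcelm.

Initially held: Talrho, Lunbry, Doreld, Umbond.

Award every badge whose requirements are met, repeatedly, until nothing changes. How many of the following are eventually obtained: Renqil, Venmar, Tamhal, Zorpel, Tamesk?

With Talrho and Umbond, Dalarc is earned (B1).
With Lunbry, Dalarc, and Umbond, Tamhal is earned (B6).
Renqil would need Doreld and Sylqil (B4), but Sylqil is never earned.
Venmar would need Renqil (B5), but Renqil is never earned.
Tamhal: reached.
Zorpel would need Dalarc and Renqil (B7), but Renqil is never earned.
No rule produces Tamesk, and it is not given.
Reached: Tamhal — 1 of the 5.

1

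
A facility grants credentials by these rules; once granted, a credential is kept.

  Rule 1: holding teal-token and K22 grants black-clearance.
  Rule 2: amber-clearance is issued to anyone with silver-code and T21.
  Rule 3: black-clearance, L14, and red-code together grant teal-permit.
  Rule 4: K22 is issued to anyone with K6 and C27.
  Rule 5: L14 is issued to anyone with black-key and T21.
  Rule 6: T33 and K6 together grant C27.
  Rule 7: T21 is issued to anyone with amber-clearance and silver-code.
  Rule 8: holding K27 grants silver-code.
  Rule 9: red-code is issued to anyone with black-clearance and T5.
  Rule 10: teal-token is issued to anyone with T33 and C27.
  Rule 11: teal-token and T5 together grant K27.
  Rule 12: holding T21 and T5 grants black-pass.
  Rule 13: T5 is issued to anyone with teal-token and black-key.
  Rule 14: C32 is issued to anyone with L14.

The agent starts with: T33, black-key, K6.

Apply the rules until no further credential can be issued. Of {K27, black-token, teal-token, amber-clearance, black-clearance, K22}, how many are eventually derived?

4

Holding T33 and K6 grants C27 (Rule 6).
Holding T33 and C27 grants teal-token (Rule 10).
Holding K6 and C27 grants K22 (Rule 4).
Holding teal-token and K22 grants black-clearance (Rule 1).
Holding teal-token and black-key grants T5 (Rule 13).
Holding teal-token and T5 grants K27 (Rule 11).
K27: reached.
No rule produces black-token, and it is not given.
teal-token: reached.
amber-clearance would need silver-code and T21 (Rule 2), but T21 is never granted.
black-clearance: reached.
K22: reached.
Reached: K27, teal-token, black-clearance, and K22 — 4 of the 6.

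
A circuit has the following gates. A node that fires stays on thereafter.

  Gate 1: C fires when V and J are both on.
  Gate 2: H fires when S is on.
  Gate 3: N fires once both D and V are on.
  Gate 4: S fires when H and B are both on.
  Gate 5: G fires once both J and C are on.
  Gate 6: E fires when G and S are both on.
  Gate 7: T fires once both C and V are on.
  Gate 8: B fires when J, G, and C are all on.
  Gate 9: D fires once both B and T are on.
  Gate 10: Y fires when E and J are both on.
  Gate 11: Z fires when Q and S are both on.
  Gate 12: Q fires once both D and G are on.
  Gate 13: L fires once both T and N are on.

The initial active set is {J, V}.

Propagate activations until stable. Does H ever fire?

No

H would need S (Gate 2), but S never turns on.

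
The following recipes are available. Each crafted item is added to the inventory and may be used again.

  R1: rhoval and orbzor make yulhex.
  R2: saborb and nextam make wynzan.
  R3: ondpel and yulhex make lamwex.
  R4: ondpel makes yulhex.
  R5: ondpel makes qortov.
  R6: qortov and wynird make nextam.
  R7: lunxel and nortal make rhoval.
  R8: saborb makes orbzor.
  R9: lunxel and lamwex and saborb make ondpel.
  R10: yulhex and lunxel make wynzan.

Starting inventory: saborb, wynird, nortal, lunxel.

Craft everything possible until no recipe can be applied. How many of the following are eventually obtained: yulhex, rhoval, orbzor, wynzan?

lunxel and nortal → rhoval (R7).
Using R8, saborb makes orbzor.
Using R1, rhoval and orbzor make yulhex.
yulhex and lunxel → wynzan (R10).
yulhex: reached.
rhoval: reached.
orbzor: reached.
wynzan: reached.
All 4 are reached.

4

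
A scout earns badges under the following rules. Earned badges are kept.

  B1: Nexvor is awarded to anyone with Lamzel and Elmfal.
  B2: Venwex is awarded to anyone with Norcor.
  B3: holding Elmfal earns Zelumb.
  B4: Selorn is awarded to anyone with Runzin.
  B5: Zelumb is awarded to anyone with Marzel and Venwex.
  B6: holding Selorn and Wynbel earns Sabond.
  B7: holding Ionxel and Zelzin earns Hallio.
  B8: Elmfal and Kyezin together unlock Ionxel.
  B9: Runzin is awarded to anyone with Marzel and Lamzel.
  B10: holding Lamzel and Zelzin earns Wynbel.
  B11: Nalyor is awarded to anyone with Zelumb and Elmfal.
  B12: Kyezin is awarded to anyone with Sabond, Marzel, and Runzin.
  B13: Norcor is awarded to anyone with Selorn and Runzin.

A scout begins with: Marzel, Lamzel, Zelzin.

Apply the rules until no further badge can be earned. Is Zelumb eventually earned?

With Marzel and Lamzel, Runzin is earned (B9).
With Runzin, Selorn is earned (B4).
With Selorn and Runzin, Norcor is earned (B13).
With Norcor, Venwex is earned (B2).
With Marzel and Venwex, Zelumb is earned (B5).

Yes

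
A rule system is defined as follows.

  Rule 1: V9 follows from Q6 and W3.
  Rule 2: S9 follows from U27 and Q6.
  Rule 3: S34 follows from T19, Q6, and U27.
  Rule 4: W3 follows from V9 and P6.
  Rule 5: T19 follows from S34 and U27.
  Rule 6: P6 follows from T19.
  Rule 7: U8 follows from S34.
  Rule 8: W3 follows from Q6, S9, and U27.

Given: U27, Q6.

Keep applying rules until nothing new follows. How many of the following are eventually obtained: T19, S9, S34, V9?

U27 and Q6 hold, so S9 follows (Rule 2).
From Q6, S9, and U27, Rule 8 gives W3.
From Q6 and W3, Rule 1 gives V9.
T19 would need S34 and U27 (Rule 5), but S34 is never established.
S9: reached.
S34 would need T19, Q6, and U27 (Rule 3), but T19 is never established.
V9: reached.
Reached: S9 and V9 — 2 of the 4.

2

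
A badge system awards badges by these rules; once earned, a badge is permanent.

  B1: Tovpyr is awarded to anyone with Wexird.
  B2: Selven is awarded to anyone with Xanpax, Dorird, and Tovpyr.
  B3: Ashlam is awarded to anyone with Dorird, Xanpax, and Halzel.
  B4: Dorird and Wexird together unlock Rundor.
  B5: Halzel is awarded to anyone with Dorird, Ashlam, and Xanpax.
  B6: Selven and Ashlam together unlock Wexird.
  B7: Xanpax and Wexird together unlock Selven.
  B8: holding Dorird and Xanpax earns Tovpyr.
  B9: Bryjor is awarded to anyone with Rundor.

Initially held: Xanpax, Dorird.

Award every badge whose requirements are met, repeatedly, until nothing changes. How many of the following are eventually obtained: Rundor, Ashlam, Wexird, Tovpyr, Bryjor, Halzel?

1

With Dorird and Xanpax, Tovpyr is earned (B8).
Rundor would need Dorird and Wexird (B4), but Wexird is never earned.
Ashlam would need Dorird, Xanpax, and Halzel (B3), but Halzel is never earned.
Wexird would need Selven and Ashlam (B6), but Ashlam is never earned.
Tovpyr: reached.
Bryjor would need Rundor (B9), but Rundor is never earned.
Halzel would need Dorird, Ashlam, and Xanpax (B5), but Ashlam is never earned.
Reached: Tovpyr — 1 of the 6.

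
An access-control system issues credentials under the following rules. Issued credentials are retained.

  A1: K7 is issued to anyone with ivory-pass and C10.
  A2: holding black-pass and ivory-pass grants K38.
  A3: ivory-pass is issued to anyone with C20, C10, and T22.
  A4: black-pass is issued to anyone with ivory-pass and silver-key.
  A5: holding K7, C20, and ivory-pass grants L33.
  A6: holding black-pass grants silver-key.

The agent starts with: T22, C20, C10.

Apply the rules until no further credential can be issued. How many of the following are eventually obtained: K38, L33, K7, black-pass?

Holding C20, C10, and T22 grants ivory-pass (A3).
Holding ivory-pass and C10 grants K7 (A1).
Holding K7, C20, and ivory-pass grants L33 (A5).
K38 would need black-pass and ivory-pass (A2), but black-pass is never granted.
L33: reached.
K7: reached.
black-pass would need ivory-pass and silver-key (A4), but silver-key is never granted.
Reached: L33 and K7 — 2 of the 4.

2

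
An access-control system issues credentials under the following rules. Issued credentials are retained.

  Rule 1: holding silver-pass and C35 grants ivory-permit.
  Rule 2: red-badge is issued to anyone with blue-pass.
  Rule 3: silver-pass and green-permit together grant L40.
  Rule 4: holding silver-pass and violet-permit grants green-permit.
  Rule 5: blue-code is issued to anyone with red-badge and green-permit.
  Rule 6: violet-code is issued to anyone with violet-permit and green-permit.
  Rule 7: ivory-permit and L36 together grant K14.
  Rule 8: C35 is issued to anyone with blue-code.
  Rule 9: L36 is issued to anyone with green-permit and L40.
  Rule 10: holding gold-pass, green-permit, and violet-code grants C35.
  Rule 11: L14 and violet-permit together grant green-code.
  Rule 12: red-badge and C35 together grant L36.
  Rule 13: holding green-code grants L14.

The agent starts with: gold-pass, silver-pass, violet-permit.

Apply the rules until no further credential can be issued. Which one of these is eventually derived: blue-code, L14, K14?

Holding silver-pass and violet-permit grants green-permit (Rule 4).
Holding silver-pass and green-permit grants L40 (Rule 3).
Holding violet-permit and green-permit grants violet-code (Rule 6).
Holding gold-pass, green-permit, and violet-code grants C35 (Rule 10).
Holding green-permit and L40 grants L36 (Rule 9).
Holding silver-pass and C35 grants ivory-permit (Rule 1).
Holding ivory-permit and L36 grants K14 (Rule 7).
blue-code would need red-badge and green-permit (Rule 5), but red-badge is never granted. L14 would need green-code (Rule 13), but green-code is never granted.

K14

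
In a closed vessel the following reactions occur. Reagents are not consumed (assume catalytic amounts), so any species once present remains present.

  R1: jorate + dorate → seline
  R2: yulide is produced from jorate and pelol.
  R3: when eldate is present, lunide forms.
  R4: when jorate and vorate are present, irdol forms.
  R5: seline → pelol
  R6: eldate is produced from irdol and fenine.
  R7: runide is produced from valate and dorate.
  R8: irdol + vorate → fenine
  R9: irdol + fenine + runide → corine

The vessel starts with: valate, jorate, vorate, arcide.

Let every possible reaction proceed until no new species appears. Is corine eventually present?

corine would need irdol, fenine, and runide (R9), but runide never forms.

No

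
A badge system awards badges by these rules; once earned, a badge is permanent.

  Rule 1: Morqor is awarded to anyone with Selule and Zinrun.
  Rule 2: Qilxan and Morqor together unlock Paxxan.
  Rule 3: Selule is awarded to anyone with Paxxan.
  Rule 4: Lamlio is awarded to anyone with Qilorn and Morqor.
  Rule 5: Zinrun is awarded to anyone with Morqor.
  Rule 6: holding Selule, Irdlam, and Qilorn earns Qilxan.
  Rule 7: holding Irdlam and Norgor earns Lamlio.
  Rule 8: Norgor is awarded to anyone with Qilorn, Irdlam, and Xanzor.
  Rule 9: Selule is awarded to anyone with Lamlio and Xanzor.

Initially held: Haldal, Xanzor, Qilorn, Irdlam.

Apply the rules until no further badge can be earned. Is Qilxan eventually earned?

Yes

With Qilorn, Irdlam, and Xanzor, Norgor is earned (Rule 8).
With Irdlam and Norgor, Lamlio is earned (Rule 7).
With Lamlio and Xanzor, Selule is earned (Rule 9).
With Selule, Irdlam, and Qilorn, Qilxan is earned (Rule 6).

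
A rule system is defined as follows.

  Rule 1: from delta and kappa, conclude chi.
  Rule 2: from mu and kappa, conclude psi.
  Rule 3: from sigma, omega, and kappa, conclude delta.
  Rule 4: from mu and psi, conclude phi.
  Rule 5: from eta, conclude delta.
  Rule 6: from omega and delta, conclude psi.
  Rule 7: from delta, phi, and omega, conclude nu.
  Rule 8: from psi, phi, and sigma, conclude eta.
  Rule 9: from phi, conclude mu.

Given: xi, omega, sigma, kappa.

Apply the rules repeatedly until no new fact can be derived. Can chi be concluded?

sigma, omega, and kappa hold, so delta follows (Rule 3).
From delta and kappa, Rule 1 gives chi.

Yes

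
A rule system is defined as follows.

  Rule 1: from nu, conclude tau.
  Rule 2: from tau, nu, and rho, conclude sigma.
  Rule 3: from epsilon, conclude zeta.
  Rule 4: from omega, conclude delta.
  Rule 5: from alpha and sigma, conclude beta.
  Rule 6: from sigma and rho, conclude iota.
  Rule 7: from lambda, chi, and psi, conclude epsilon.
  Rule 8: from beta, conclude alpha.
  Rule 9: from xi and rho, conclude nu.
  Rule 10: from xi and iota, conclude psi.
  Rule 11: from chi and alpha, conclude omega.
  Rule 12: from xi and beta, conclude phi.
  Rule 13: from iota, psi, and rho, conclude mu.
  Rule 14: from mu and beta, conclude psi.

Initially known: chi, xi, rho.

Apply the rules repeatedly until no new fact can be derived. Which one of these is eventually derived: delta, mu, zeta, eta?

mu

xi and rho hold, so nu follows (Rule 9).
From nu, Rule 1 gives tau.
tau, nu, and rho hold, so sigma follows (Rule 2).
sigma and rho hold, so iota follows (Rule 6).
xi and iota hold, so psi follows (Rule 10).
iota, psi, and rho hold, so mu follows (Rule 13).
No rule produces eta, and it is not given. zeta would need epsilon (Rule 3), but epsilon is never established. delta would need omega (Rule 4), but omega is never established.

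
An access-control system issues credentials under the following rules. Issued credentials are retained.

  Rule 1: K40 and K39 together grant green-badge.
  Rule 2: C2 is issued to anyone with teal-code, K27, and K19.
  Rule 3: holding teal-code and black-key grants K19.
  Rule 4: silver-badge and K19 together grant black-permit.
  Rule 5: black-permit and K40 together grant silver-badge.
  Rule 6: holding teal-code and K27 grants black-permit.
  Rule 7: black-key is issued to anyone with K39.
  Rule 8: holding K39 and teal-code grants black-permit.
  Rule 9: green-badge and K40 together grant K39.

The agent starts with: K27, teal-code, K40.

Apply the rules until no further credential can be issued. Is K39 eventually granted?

K39 would need green-badge and K40 (Rule 9), but green-badge is never granted.

No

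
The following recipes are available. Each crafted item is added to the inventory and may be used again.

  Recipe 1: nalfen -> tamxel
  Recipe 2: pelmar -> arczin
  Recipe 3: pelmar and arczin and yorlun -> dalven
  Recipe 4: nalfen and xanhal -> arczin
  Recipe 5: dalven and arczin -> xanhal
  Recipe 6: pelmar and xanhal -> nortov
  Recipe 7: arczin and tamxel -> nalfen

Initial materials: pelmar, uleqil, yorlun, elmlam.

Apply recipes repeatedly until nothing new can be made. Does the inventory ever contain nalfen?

nalfen would need arczin and tamxel (Recipe 7), but tamxel is never obtained.

No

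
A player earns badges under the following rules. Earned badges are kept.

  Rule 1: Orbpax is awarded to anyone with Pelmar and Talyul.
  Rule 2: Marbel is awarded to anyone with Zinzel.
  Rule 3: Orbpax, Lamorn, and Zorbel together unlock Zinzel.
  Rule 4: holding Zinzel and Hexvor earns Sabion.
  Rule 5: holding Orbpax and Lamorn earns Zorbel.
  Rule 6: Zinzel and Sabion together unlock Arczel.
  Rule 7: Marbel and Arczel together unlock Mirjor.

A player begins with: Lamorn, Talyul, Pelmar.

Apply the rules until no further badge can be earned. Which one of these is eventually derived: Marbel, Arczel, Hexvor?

With Pelmar and Talyul, Orbpax is earned (Rule 1).
With Orbpax and Lamorn, Zorbel is earned (Rule 5).
With Orbpax, Lamorn, and Zorbel, Zinzel is earned (Rule 3).
With Zinzel, Marbel is earned (Rule 2).
Arczel would need Zinzel and Sabion (Rule 6), but Sabion is never earned. No rule produces Hexvor, and it is not given.

Marbel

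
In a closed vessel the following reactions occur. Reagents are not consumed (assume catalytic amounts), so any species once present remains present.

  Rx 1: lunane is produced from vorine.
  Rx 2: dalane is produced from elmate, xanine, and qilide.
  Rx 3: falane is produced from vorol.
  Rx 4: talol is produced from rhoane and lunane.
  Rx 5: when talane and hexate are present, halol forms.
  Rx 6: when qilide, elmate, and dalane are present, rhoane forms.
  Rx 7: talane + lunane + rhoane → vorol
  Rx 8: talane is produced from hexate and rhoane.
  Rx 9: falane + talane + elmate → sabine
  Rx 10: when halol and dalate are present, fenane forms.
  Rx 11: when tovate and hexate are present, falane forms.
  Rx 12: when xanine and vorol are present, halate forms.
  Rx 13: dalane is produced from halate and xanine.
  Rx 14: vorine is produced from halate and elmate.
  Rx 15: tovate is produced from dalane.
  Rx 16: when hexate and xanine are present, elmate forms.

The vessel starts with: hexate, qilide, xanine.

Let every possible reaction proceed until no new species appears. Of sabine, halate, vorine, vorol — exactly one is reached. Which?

hexate and xanine present → elmate forms (Rx 16).
elmate, xanine, and qilide present → dalane forms (Rx 2).
qilide, elmate, and dalane present → rhoane forms (Rx 6).
dalane present → tovate forms (Rx 15).
hexate and rhoane present → talane forms (Rx 8).
tovate and hexate present → falane forms (Rx 11).
falane, talane, and elmate present → sabine forms (Rx 9).
vorol would need talane, lunane, and rhoane (Rx 7), but lunane never forms. halate would need xanine and vorol (Rx 12), but vorol never forms. vorine would need halate and elmate (Rx 14), but halate never forms.

sabine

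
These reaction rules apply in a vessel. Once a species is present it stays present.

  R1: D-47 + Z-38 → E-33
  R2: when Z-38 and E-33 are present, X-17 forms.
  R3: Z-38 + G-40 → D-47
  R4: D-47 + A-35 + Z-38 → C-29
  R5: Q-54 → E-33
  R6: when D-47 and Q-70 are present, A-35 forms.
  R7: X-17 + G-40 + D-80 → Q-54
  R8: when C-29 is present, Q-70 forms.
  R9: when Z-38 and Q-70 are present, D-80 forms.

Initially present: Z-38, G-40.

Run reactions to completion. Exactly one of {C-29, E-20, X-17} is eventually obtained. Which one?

Z-38 and G-40 present → D-47 forms (R3).
D-47 and Z-38 present → E-33 forms (R1).
Z-38 and E-33 present → X-17 forms (R2).
No rule produces E-20, and it is not given. C-29 would need D-47, A-35, and Z-38 (R4), but A-35 never forms.

X-17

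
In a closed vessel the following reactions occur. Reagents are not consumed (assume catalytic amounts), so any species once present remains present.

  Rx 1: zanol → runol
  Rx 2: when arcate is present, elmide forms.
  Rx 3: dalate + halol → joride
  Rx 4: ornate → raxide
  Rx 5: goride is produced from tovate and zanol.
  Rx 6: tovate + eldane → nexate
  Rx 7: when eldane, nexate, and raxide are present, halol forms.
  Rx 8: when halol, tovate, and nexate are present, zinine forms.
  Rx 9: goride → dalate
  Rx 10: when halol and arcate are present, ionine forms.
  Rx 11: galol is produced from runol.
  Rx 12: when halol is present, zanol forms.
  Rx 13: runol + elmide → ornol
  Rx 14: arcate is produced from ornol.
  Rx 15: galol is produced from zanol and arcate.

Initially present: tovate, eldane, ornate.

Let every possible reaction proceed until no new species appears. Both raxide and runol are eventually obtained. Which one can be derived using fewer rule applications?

raxide: ornate present → raxide forms (Rx 4). [1 rule application]
runol: ornate present → raxide forms (Rx 4). tovate and eldane present → nexate forms (Rx 6). eldane, nexate, and raxide present → halol forms (Rx 7). halol present → zanol forms (Rx 12). zanol present → runol forms (Rx 1). [5 rule applications]
raxide needs fewer.

raxide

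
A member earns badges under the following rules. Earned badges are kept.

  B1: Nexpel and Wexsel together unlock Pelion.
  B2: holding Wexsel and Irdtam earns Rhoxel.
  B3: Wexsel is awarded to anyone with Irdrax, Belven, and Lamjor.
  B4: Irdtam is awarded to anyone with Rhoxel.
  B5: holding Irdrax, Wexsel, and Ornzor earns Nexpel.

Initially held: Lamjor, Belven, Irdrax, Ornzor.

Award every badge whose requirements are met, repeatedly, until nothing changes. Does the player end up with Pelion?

With Irdrax, Belven, and Lamjor, Wexsel is earned (B3).
With Irdrax, Wexsel, and Ornzor, Nexpel is earned (B5).
With Nexpel and Wexsel, Pelion is earned (B1).

Yes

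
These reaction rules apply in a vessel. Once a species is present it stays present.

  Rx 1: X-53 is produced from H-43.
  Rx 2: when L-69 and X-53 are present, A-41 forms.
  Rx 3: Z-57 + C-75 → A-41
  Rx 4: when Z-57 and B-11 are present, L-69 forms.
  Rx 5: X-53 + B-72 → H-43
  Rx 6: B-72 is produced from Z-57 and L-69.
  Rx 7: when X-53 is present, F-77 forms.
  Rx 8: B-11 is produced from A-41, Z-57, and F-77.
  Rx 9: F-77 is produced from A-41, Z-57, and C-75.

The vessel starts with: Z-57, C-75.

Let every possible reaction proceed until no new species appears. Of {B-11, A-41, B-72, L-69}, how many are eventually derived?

4

Z-57 and C-75 present → A-41 forms (Rx 3).
A-41, Z-57, and C-75 present → F-77 forms (Rx 9).
A-41, Z-57, and F-77 present → B-11 forms (Rx 8).
Z-57 and B-11 present → L-69 forms (Rx 4).
Z-57 and L-69 present → B-72 forms (Rx 6).
B-11: reached.
A-41: reached.
B-72: reached.
L-69: reached.
All 4 are reached.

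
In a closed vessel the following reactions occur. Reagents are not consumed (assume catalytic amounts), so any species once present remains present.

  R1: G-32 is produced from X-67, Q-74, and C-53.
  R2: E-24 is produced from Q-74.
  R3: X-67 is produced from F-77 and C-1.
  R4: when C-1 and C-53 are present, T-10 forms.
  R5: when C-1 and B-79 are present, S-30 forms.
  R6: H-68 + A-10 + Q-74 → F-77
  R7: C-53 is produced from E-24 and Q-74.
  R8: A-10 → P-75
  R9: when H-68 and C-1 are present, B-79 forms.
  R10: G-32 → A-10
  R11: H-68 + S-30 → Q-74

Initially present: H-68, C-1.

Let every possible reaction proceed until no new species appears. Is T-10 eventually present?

H-68 and C-1 present → B-79 forms (R9).
C-1 and B-79 present → S-30 forms (R5).
H-68 and S-30 present → Q-74 forms (R11).
Q-74 present → E-24 forms (R2).
E-24 and Q-74 present → C-53 forms (R7).
C-1 and C-53 present → T-10 forms (R4).

Yes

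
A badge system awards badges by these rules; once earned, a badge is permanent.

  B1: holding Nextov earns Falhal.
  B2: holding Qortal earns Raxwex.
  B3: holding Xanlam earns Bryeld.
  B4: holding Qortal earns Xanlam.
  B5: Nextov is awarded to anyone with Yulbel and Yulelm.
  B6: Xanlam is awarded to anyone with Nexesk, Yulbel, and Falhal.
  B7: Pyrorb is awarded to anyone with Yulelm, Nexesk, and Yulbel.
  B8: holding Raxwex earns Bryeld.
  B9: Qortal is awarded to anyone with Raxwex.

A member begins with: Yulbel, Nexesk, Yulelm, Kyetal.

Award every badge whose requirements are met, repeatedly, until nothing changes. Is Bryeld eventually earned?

Yes

With Yulbel and Yulelm, Nextov is earned (B5).
With Nextov, Falhal is earned (B1).
With Nexesk, Yulbel, and Falhal, Xanlam is earned (B6).
With Xanlam, Bryeld is earned (B3).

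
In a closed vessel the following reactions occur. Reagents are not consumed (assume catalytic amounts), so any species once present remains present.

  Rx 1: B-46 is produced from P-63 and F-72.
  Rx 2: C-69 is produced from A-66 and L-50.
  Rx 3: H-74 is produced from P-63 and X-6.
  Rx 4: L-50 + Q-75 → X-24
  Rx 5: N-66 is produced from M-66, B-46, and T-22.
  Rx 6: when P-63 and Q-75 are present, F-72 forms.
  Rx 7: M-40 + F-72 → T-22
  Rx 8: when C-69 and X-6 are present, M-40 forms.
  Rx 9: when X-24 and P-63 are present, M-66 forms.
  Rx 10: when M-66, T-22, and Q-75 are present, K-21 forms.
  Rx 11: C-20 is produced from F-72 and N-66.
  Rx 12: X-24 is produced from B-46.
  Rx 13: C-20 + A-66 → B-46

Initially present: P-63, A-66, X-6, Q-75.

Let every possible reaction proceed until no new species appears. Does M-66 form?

Yes

P-63 and Q-75 present → F-72 forms (Rx 6).
P-63 and F-72 present → B-46 forms (Rx 1).
B-46 present → X-24 forms (Rx 12).
X-24 and P-63 present → M-66 forms (Rx 9).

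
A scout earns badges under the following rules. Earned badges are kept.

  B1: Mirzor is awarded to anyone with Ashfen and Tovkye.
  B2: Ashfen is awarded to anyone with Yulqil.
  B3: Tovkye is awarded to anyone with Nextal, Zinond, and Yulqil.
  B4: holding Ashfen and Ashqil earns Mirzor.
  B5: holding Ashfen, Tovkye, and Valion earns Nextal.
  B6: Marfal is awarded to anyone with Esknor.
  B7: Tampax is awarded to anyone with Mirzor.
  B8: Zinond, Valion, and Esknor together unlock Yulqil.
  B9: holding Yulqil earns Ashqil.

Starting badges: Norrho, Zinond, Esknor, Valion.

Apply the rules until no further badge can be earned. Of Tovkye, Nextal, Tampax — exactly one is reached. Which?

With Zinond, Valion, and Esknor, Yulqil is earned (B8).
With Yulqil, Ashqil is earned (B9).
With Yulqil, Ashfen is earned (B2).
With Ashfen and Ashqil, Mirzor is earned (B4).
With Mirzor, Tampax is earned (B7).
Tovkye would need Nextal, Zinond, and Yulqil (B3), but Nextal is never earned. Nextal would need Ashfen, Tovkye, and Valion (B5), but Tovkye is never earned.

Tampax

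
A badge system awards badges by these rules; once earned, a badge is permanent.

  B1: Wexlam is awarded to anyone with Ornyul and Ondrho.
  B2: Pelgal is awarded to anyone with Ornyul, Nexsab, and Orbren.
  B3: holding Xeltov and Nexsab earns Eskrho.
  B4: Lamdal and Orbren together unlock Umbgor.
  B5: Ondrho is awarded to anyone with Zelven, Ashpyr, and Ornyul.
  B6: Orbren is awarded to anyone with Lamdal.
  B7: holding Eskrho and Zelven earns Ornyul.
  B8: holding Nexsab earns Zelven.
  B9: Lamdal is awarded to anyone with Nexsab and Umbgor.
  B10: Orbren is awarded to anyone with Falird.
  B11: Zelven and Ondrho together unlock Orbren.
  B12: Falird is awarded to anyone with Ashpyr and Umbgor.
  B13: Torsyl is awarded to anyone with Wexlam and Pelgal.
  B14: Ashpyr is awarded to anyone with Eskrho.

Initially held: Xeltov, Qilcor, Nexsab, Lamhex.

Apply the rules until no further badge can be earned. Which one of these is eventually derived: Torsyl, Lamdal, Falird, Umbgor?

With Xeltov and Nexsab, Eskrho is earned (B3).
With Nexsab, Zelven is earned (B8).
With Eskrho, Ashpyr is earned (B14).
With Eskrho and Zelven, Ornyul is earned (B7).
With Zelven, Ashpyr, and Ornyul, Ondrho is earned (B5).
With Ornyul and Ondrho, Wexlam is earned (B1).
With Zelven and Ondrho, Orbren is earned (B11).
With Ornyul, Nexsab, and Orbren, Pelgal is earned (B2).
With Wexlam and Pelgal, Torsyl is earned (B13).
Umbgor would need Lamdal and Orbren (B4), but Lamdal is never earned. Lamdal would need Nexsab and Umbgor (B9), but Umbgor is never earned. Falird would need Ashpyr and Umbgor (B12), but Umbgor is never earned.

Torsyl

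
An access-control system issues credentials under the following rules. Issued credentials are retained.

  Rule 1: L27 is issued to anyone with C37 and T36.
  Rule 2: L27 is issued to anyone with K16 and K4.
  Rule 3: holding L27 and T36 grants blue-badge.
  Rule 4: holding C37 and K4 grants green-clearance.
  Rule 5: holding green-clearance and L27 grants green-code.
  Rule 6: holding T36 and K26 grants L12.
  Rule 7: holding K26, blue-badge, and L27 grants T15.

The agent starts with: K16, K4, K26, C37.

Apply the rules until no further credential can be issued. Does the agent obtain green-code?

Yes

Holding K16 and K4 grants L27 (Rule 2).
Holding C37 and K4 grants green-clearance (Rule 4).
Holding green-clearance and L27 grants green-code (Rule 5).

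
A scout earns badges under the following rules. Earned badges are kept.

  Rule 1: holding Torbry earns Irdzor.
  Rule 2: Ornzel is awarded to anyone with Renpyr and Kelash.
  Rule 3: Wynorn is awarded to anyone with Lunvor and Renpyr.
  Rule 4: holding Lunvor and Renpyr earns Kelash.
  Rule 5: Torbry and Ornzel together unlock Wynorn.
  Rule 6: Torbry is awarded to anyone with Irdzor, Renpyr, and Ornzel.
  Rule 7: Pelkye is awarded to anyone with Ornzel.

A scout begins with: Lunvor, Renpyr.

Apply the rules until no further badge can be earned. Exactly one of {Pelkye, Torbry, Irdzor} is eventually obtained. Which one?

Pelkye

With Lunvor and Renpyr, Kelash is earned (Rule 4).
With Renpyr and Kelash, Ornzel is earned (Rule 2).
With Ornzel, Pelkye is earned (Rule 7).
Irdzor would need Torbry (Rule 1), but Torbry is never earned. Torbry would need Irdzor, Renpyr, and Ornzel (Rule 6), but Irdzor is never earned.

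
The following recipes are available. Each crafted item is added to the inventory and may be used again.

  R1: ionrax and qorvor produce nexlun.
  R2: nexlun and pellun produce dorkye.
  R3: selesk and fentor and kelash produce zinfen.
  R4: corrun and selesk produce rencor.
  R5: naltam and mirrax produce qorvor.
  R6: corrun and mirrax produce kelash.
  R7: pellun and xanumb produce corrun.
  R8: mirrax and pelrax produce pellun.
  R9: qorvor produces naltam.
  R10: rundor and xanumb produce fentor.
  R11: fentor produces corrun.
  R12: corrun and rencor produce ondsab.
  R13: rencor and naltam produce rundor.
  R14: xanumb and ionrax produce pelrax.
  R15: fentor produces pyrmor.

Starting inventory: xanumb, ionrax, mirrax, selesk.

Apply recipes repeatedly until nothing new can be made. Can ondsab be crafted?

Yes

Using R14, xanumb and ionrax make pelrax.
Using R8, mirrax and pelrax make pellun.
pellun and xanumb → corrun (R7).
corrun and selesk → rencor (R4).
Using R12, corrun and rencor make ondsab.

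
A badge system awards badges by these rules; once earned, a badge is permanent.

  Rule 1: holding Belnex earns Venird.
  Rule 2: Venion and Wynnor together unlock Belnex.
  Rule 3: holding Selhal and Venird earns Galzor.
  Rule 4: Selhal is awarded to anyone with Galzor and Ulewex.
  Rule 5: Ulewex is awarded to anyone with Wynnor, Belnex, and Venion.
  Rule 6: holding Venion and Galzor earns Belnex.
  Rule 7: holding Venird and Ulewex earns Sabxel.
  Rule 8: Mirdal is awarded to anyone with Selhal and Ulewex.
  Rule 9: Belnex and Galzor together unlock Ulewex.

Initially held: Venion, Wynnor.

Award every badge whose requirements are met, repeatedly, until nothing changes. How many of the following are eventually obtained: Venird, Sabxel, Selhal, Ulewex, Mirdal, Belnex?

With Venion and Wynnor, Belnex is earned (Rule 2).
With Wynnor, Belnex, and Venion, Ulewex is earned (Rule 5).
With Belnex, Venird is earned (Rule 1).
With Venird and Ulewex, Sabxel is earned (Rule 7).
Venird: reached.
Sabxel: reached.
Selhal would need Galzor and Ulewex (Rule 4), but Galzor is never earned.
Ulewex: reached.
Mirdal would need Selhal and Ulewex (Rule 8), but Selhal is never earned.
Belnex: reached.
Reached: Venird, Sabxel, Ulewex, and Belnex — 4 of the 6.

4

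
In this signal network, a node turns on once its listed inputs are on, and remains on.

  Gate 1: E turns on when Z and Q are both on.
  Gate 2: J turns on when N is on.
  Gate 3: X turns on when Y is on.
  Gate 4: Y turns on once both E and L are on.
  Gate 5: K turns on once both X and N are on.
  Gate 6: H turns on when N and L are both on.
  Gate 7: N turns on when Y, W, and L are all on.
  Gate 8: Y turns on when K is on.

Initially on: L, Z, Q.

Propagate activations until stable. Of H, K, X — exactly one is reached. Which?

Z and Q are on, so E turns on (Gate 1).
E and L are on, so Y turns on (Gate 4).
Y is on, so X turns on (Gate 3).
K would need X and N (Gate 5), but N never turns on. H would need N and L (Gate 6), but N never turns on.

X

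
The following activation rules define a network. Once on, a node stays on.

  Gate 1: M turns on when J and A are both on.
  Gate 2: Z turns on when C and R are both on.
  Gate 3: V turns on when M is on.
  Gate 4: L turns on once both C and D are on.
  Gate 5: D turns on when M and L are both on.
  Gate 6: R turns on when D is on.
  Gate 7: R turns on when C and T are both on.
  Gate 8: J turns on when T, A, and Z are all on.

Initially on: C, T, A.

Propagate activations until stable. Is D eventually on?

D would need M and L (Gate 5), but L never turns on.

No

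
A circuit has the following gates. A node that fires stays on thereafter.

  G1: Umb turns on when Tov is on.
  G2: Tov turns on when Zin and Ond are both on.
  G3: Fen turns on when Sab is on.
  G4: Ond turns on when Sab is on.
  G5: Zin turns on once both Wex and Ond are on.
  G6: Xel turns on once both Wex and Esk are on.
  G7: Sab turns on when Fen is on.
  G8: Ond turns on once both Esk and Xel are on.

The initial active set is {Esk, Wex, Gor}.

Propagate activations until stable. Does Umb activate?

G6: Wex and Esk on → Xel on.
Esk and Xel are on, so Ond turns on (G8).
G5: Wex and Ond on → Zin on.
G2: Zin and Ond on → Tov on.
G1: Tov on → Umb on.

Yes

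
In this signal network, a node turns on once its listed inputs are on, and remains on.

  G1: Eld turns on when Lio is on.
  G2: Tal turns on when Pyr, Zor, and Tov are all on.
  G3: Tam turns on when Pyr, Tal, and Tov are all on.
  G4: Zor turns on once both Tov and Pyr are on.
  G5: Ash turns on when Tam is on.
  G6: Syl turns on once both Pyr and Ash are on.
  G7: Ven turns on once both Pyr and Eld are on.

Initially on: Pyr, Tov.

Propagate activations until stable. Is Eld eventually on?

No

Eld would need Lio (G1), but Lio never turns on.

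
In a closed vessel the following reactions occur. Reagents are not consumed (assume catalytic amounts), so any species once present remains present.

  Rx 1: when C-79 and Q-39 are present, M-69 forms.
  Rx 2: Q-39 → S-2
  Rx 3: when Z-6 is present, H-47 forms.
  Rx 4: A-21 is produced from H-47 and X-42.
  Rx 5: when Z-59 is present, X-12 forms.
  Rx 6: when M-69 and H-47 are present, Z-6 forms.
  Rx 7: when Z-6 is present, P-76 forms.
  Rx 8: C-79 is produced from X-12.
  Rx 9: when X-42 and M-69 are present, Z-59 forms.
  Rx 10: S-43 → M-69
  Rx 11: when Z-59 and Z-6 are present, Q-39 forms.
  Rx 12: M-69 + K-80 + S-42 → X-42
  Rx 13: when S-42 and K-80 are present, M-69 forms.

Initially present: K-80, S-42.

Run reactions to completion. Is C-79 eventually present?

Yes

S-42 and K-80 present → M-69 forms (Rx 13).
M-69, K-80, and S-42 present → X-42 forms (Rx 12).
X-42 and M-69 present → Z-59 forms (Rx 9).
Z-59 present → X-12 forms (Rx 5).
X-12 present → C-79 forms (Rx 8).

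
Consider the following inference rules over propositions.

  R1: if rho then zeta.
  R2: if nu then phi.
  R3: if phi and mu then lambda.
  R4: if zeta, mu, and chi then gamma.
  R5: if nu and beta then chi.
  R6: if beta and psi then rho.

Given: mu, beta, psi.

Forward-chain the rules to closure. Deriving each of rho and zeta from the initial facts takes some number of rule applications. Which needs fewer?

rho

rho: beta and psi hold, so rho follows (R6). [1 rule application]
zeta: beta and psi hold, so rho follows (R6). From rho, R1 gives zeta. [2 rule applications]
rho needs fewer.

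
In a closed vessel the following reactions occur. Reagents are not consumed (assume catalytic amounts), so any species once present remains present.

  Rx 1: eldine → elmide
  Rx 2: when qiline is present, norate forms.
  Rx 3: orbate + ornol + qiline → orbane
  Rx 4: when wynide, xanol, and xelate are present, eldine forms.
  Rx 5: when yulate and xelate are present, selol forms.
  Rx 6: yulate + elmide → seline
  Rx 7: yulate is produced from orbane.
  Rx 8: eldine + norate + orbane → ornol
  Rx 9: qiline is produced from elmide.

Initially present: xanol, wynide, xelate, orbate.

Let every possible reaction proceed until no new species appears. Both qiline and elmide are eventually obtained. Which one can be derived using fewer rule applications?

elmide: wynide, xanol, and xelate present → eldine forms (Rx 4). eldine present → elmide forms (Rx 1). [2 rule applications]
qiline: wynide, xanol, and xelate present → eldine forms (Rx 4). eldine present → elmide forms (Rx 1). elmide present → qiline forms (Rx 9). [3 rule applications]
elmide needs fewer.

elmide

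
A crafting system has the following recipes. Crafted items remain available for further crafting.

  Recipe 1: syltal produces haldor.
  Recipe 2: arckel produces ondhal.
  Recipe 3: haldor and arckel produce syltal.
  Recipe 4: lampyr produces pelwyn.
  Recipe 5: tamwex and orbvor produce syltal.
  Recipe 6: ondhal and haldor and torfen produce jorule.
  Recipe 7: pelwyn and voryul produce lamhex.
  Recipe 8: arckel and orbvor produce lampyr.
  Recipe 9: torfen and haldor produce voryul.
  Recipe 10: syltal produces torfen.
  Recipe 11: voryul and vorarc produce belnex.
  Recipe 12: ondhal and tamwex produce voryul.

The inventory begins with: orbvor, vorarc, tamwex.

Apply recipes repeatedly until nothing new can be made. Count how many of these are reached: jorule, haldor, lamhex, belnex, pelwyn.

tamwex and orbvor → syltal (Recipe 5).
Using Recipe 1, syltal makes haldor.
syltal → torfen (Recipe 10).
torfen and haldor → voryul (Recipe 9).
Using Recipe 11, voryul and vorarc make belnex.
jorule would need ondhal, haldor, and torfen (Recipe 6), but ondhal is never obtained.
haldor: reached.
lamhex would need pelwyn and voryul (Recipe 7), but pelwyn is never obtained.
belnex: reached.
pelwyn would need lampyr (Recipe 4), but lampyr is never obtained.
Reached: haldor and belnex — 2 of the 5.

2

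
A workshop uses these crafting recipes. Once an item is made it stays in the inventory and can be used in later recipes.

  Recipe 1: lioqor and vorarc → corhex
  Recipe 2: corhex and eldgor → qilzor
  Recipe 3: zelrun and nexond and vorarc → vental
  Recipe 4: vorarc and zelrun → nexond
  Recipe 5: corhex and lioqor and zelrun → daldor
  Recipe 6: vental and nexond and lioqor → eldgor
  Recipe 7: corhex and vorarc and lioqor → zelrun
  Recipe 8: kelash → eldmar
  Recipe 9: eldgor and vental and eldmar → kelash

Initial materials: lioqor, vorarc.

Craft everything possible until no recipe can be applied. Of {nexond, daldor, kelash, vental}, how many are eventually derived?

lioqor and vorarc → corhex (Recipe 1).
corhex and vorarc and lioqor → zelrun (Recipe 7).
corhex and lioqor and zelrun → daldor (Recipe 5).
vorarc and zelrun → nexond (Recipe 4).
zelrun and nexond and vorarc → vental (Recipe 3).
nexond: reached.
daldor: reached.
kelash would need eldgor, vental, and eldmar (Recipe 9), but eldmar is never obtained.
vental: reached.
Reached: nexond, daldor, and vental — 3 of the 4.

3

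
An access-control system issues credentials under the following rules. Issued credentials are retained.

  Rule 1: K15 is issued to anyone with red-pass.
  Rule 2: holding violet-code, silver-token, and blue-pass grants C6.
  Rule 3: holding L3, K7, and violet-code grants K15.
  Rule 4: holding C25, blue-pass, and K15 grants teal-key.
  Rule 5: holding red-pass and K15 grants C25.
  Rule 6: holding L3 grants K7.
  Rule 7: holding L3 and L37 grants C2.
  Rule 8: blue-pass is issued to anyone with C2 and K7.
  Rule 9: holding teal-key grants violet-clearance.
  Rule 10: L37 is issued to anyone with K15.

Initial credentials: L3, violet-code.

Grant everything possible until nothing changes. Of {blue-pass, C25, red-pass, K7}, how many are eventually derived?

2

Holding L3 grants K7 (Rule 6).
Holding L3, K7, and violet-code grants K15 (Rule 3).
Holding K15 grants L37 (Rule 10).
Holding L3 and L37 grants C2 (Rule 7).
Holding C2 and K7 grants blue-pass (Rule 8).
blue-pass: reached.
C25 would need red-pass and K15 (Rule 5), but red-pass is never granted.
No rule produces red-pass, and it is not given.
K7: reached.
Reached: blue-pass and K7 — 2 of the 4.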